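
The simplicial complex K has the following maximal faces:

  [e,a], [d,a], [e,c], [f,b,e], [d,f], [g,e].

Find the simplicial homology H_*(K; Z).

Order the vertices as a < b < c < d < e < f < g. Listing each simplex with vertices in this order, K has dimension 2 with simplices:

  0-simplices (7): a, b, c, d, e, f, g
  1-simplices (8): ad, ae, be, bf, ce, df, ef, eg
  2-simplices (1): bef

Hence C_0 ≅ Z^7, C_1 ≅ Z^8, C_2 ≅ Z^1.

The boundary map ∂_1: C_1 → C_0 sends each edge [p,q] (with p < q) to q − p. For instance
  ∂ad = d − a.
This gives a 7×8 integer matrix of rank 6; reducing to Smith normal form yields diagonal entries (1,1,1,1,1,1).

∂_2: C_2 → C_1 maps a triangle to the signed sum of its edges. For instance
  ∂bef = ef − bf + be.
As a 8×1 matrix over Z this has rank 1, with invariant factors (1).

Now H_k = ker ∂_k / im ∂_{k+1}, so:

  H_0: rank C_0 − rank ∂_1 = 7 − 6 = 1, and the invariant factors of ∂_1 are all 1, so H_0 = Z.
  H_1: rank ker ∂_1 − rank ∂_2 = (8 − 6) − 1 = 1, and the invariant factors of ∂_2 are all 1, so H_1 = Z.
  H_2: rank ker ∂_2 − rank ∂_3 = (1 − 1) − 0 = 0, and there is no ∂_3, so H_2 = 0.

As a check, the Euler characteristic is 7 − 8 + 1 = 0, which agrees with 1 − 1 + 0 = 0.

H_0 ≅ Z,  H_1 ≅ Z,  H_2 = 0.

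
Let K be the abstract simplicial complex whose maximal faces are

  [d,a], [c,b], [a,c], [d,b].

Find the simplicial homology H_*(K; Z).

H_0 ≅ Z,  H_1 ≅ Z.

We work with the vertex ordering a < b < c < d. The simplices of K, each written with vertices in increasing order, are:

  0-simplices (4): a, b, c, d
  1-simplices (4): ac, ad, bc, bd

giving chain groups C_0 ≅ Z^4, C_1 ≅ Z^4.

∂_1: C_1 → C_0 sends each edge [p,q] (with p < q) to q − p.
This gives a 4×4 integer matrix of rank 3; reducing to Smith normal form yields diagonal entries (1,1,1).

From H_k ≅ ker(∂_k) / im(∂_{k+1}) we obtain:

  H_0: rank C_0 − rank ∂_1 = 4 − 3 = 1, and the invariant factors of ∂_1 are all 1, so H_0 ≅ Z.
  H_1: rank ker ∂_1 − rank ∂_2 = (4 − 3) − 0 = 1, and there is no ∂_2, so H_1 ≅ Z.

As a check, the Euler characteristic is 4 − 4 = 0, which agrees with 1 − 1 = 0.
(K is a triangulation of the circle S^1.)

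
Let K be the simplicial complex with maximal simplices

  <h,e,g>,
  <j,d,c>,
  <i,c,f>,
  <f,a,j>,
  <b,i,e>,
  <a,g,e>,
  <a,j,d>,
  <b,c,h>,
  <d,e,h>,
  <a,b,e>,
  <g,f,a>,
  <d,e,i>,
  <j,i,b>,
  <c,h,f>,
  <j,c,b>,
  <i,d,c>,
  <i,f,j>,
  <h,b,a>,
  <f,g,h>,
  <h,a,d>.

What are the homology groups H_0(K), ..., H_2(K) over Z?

H_0 = Z,  H_1 = Z ⊕ Z/2Z,  H_2 = 0.

Fix the vertex order a < b < c < d < e < f < g < h < i < j and write every simplex with vertices in increasing order. Then dim K = 2 and the simplices of K are:

  0-simplices (10): a, b, c, d, e, f, g, h, i, j
  1-simplices (30): ab, ad, ae, af, ag, ah, aj, bc, be, bh, bi, bj, cd, cf, ch, ci, cj, de, dh, di, dj, eg, eh, ei, fg, fh, fi, fj, gh, ij
  2-simplices (20): abe, abh, adh, adj, aeg, afg, afj, bch, bcj, bei, bij, cdi, cdj, cfh, cfi, deh, dei, egh, fgh, fij

so the chain groups are C_0 ≅ Z^10, C_1 ≅ Z^30, C_2 ≅ Z^20.

The boundary map ∂_1: C_1 → C_0 sends each edge [p,q] (with p < q) to q − p. For instance
  ∂de = e − d.
This gives a 10×30 integer matrix of rank 9; reducing to Smith normal form yields diagonal entries (1,1,1,1,1,1,1,1,1).

∂_2: C_2 → C_1 maps a triangle to the signed sum of its edges. For instance
  ∂egh = gh − eh + eg,
  ∂fgh = gh − fh + fg.
This gives a 30×20 integer matrix of rank 20; reducing to Smith normal form yields diagonal entries (1,1,1,1,1,1,1,1,1,1,1,1,1,1,1,1,1,1,1,2).

Computing H_k = (kernel of ∂_k) / (image of ∂_{k+1}):

  H_0: rank C_0 − rank ∂_1 = 10 − 9 = 1, and the invariant factors of ∂_1 are all 1, so H_0 ≅ Z.
  H_1: rank ker ∂_1 − rank ∂_2 = (30 − 9) − 20 = 1, and ∂_2 has invariant factor 2 > 1, so H_1 ≅ Z ⊕ Z/2Z.
  H_2: rank ker ∂_2 − rank ∂_3 = (20 − 20) − 0 = 0, and there is no ∂_3, so H_2 ≅ 0.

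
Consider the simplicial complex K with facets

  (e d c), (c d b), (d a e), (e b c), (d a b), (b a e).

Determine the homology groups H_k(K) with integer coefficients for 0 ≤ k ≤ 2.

K has 5 vertices, 9 edges, 6 triangles.
rank ∂_0 = 0, rank ∂_1 = 4 ⇒ b_0 = 5 − 0 − 4 = 1; all invariant factors of ∂_1 are 1 so no torsion. So H_0 ≅ Z.
rank ∂_1 = 4, rank ∂_2 = 5 ⇒ b_1 = 9 − 4 − 5 = 0; all invariant factors of ∂_2 are 1 so no torsion. So H_1 ≅ 0.
rank ∂_2 = 5, rank ∂_3 = 0 ⇒ b_2 = 6 − 5 − 0 = 1. So H_2 ≅ Z.

H_0 ≅ Z,  H_1 = 0,  H_2 ≅ Z.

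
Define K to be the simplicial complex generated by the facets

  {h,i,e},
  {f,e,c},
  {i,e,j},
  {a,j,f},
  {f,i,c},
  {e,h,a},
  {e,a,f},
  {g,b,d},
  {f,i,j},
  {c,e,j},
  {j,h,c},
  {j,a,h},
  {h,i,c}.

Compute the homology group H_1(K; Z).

H_1 ≅ Z_2.

We work with the vertex ordering a < b < c < d < e < f < g < h < i < j. The simplices of K, each written with vertices in increasing order, are:

  0-simplices (10): a, b, c, d, e, f, g, h, i, j
  1-simplices (21): ae, af, ah, aj, bd, bg, ce, cf, ch, ci, cj, dg, ef, eh, ei, ej, fi, fj, hi, hj, ij
  2-simplices (13): aef, aeh, afj, ahj, bdg, cef, cej, cfi, chi, chj, ehi, eij, fij

so the chain groups are C_0 ≅ Z^10, C_1 ≅ Z^21, C_2 ≅ Z^13.

∂_1: C_1 → C_0 maps an edge to its endpoints' difference, ∂[p,q] = q − p.
This gives a 10×21 integer matrix of rank 8; reducing to Smith normal form yields diagonal entries (1,1,1,1,1,1,1,1).

The boundary map ∂_2: C_2 → C_1 sends each 2-simplex [p,q,r] to [q,r] − [p,r] + [p,q]. For instance
  ∂chj = hj − cj + ch,
  ∂aeh = eh − ah + ae.
As a 21×13 matrix over Z this has rank 13, with invariant factors (1,1,1,1,1,1,1,1,1,1,1,1,2).

Computing H_k = (kernel of ∂_k) / (image of ∂_{k+1}):

  H_1: rank ker ∂_1 − rank ∂_2 = (21 − 8) − 13 = 0, and ∂_2 has invariant factor 2 > 1, so H_1 = Z_2.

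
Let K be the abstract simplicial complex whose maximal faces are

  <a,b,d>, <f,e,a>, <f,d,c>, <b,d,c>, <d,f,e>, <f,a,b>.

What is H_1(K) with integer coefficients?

H_1 ≅ Z.

We work with the vertex ordering a < b < c < d < e < f. The simplices of K, each written with vertices in increasing order, are:

  0-simplices (6): a, b, c, d, e, f
  1-simplices (12): ab, ad, ae, af, bc, bd, bf, cd, cf, de, df, ef
  2-simplices (6): abd, abf, aef, bcd, cdf, def

Hence C_0 ≅ Z^6, C_1 ≅ Z^12, C_2 ≅ Z^6.

Boundary ∂_1: C_1 → C_0 sends each edge [p,q] (with p < q) to q − p.
The 6×12 boundary matrix has rank 5 and Smith normal form diag(1,1,1,1,1).

∂_2: C_2 → C_1 maps a triangle to the signed sum of its edges. For instance
  ∂abd = bd − ad + ab,
  ∂aef = ef − af + ae.
This gives a 12×6 integer matrix of rank 6; reducing to Smith normal form yields diagonal entries (1,1,1,1,1,1).

From H_k ≅ ker(∂_k) / im(∂_{k+1}) we obtain:

  H_1: rank ker ∂_1 − rank ∂_2 = (12 − 5) − 6 = 1, and the invariant factors of ∂_2 are all 1, so H_1 ≅ Z.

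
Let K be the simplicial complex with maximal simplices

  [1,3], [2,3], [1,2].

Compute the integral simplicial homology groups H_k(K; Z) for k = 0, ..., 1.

Fix the vertex order 1 < 2 < 3 and write every simplex with vertices in increasing order. Then dim K = 1 and the simplices of K are:

  0-simplices (3): [1], [2], [3]
  1-simplices (3): [1,2], [1,3], [2,3]

so the chain groups are C_0 ≅ Z^3, C_1 ≅ Z^3.

The boundary map ∂_1: C_1 → C_0 sends each edge [p,q] (with p < q) to q − p. For instance
  ∂[1,3] = [3] − [1].
This gives a 3×3 integer matrix of rank 2; reducing to Smith normal form yields diagonal entries (1,1).

Reading off H_k = ker ∂_k / im ∂_{k+1}:

  H_0: rank C_0 − rank ∂_1 = 3 − 2 = 1, and the invariant factors of ∂_1 are all 1, so H_0 ≅ Z.
  H_1: rank ker ∂_1 − rank ∂_2 = (3 − 2) − 0 = 1, and there is no ∂_2, so H_1 ≅ Z.

As a check, the Euler characteristic is 3 − 3 = 0, which agrees with 1 − 1 = 0.
(K is a triangulation of the circle S^1.)

H_0 = Z,  H_1 = Z.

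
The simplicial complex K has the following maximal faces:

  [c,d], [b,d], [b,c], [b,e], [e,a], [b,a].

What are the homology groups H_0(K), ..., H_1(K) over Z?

K has 5 vertices, 6 edges.
rank ∂_0 = 0, rank ∂_1 = 4 ⇒ b_0 = 5 − 0 − 4 = 1; all invariant factors of ∂_1 are 1 so no torsion. So H_0 = Z.
rank ∂_1 = 4, rank ∂_2 = 0 ⇒ b_1 = 6 − 4 − 0 = 2. So H_1 = Z^2.

H_0 = Z,  H_1 = Z^2.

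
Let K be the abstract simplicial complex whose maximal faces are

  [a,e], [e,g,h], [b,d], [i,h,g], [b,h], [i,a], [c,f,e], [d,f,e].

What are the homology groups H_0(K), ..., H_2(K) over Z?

K has 9 vertices, 14 edges, 4 triangles.
rank ∂_0 = 0, rank ∂_1 = 8 ⇒ b_0 = 9 − 0 − 8 = 1; all invariant factors of ∂_1 are 1 so no torsion. So H_0 ≅ Z.
rank ∂_1 = 8, rank ∂_2 = 4 ⇒ b_1 = 14 − 8 − 4 = 2; all invariant factors of ∂_2 are 1 so no torsion. So H_1 ≅ Z^2.
rank ∂_2 = 4, rank ∂_3 = 0 ⇒ b_2 = 4 − 4 − 0 = 0. So H_2 ≅ 0.

H_0 ≅ Z,  H_1 ≅ Z^2,  H_2 = 0.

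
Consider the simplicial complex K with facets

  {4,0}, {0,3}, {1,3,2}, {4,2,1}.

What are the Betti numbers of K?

Take the total order 0 < 1 < 2 < 3 < 4 on the vertex set. Then K (dimension 2) consists of the simplices:

  0-simplices (5): [0], [1], [2], [3], [4]
  1-simplices (7): [0,3], [0,4], [1,2], [1,3], [1,4], [2,3], [2,4]
  2-simplices (2): [1,2,3], [1,2,4]

Hence C_0 ≅ Z^5, C_1 ≅ Z^7, C_2 ≅ Z^2.

The boundary map ∂_1: C_1 → C_0 is given by ∂[p,q] = [q] − [p].
This gives a 5×7 integer matrix of rank 4; reducing to Smith normal form yields diagonal entries (1,1,1,1).

The boundary map ∂_2: C_2 → C_1 acts by ∂[p,q,r] = [q,r] − [p,r] + [p,q]. For instance
  ∂[1,2,3] = [2,3] − [1,3] + [1,2],
  ∂[1,2,4] = [2,4] − [1,4] + [1,2].
The resulting 7×2 matrix has rank 2, and its Smith normal form has invariant factors (1,1).

From H_k ≅ ker(∂_k) / im(∂_{k+1}) we obtain:

  H_0: rank C_0 − rank ∂_1 = 5 − 4 = 1, and the invariant factors of ∂_1 are all 1, so H_0 ≅ Z.
  H_1: rank ker ∂_1 − rank ∂_2 = (7 − 4) − 2 = 1, and the invariant factors of ∂_2 are all 1, so H_1 ≅ Z.
  H_2: rank ker ∂_2 − rank ∂_3 = (2 − 2) − 0 = 0, and there is no ∂_3, so H_2 ≅ 0.

Hence the Betti numbers are b_0 = 1, b_1 = 1, b_2 = 0.

b_0 = 1, b_1 = 1, b_2 = 0.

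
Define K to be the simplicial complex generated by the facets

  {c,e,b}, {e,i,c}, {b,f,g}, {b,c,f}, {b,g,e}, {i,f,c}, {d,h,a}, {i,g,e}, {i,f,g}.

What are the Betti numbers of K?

b_0 = 2, b_1 = 0, b_2 = 1.

We work with the vertex ordering a < b < c < d < e < f < g < h < i. The simplices of K, each written with vertices in increasing order, are:

  0-simplices (9): a, b, c, d, e, f, g, h, i
  1-simplices (15): ad, ah, bc, be, bf, bg, ce, cf, ci, dh, eg, ei, fg, fi, gi
  2-simplices (9): adh, bce, bcf, beg, bfg, cei, cfi, egi, fgi

so the chain groups are C_0 ≅ Z^9, C_1 ≅ Z^15, C_2 ≅ Z^9.

The boundary map ∂_1: C_1 → C_0 is given by ∂[p,q] = [q] − [p]. For instance
  ∂gi = i − g.
The 9×15 boundary matrix has rank 7 and Smith normal form diag(1,1,1,1,1,1,1).

∂_2: C_2 → C_1 acts by ∂[p,q,r] = [q,r] − [p,r] + [p,q]. For instance
  ∂cfi = fi − ci + cf,
  ∂bfg = fg − bg + bf.
The 15×9 boundary matrix has rank 8 and Smith normal form diag(1,1,1,1,1,1,1,1).

From H_k ≅ ker(∂_k) / im(∂_{k+1}) we obtain:

  H_0: rank C_0 − rank ∂_1 = 9 − 7 = 2, and the invariant factors of ∂_1 are all 1, so H_0 = Z^2.
  H_1: rank ker ∂_1 − rank ∂_2 = (15 − 7) − 8 = 0, and the invariant factors of ∂_2 are all 1, so H_1 = 0.
  H_2: rank ker ∂_2 − rank ∂_3 = (9 − 8) − 0 = 1, and there is no ∂_3, so H_2 = Z.

Hence the Betti numbers are b_0 = 2, b_1 = 0, b_2 = 1.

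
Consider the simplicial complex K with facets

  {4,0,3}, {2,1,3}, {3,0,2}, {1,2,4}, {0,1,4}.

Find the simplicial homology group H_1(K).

H_1 = Z.

Fix the vertex order 0 < 1 < 2 < 3 < 4 and write every simplex with vertices in increasing order. Then dim K = 2 and the simplices of K are:

  0-simplices (5): [0], [1], [2], [3], [4]
  1-simplices (10): [0,1], [0,2], [0,3], [0,4], [1,2], [1,3], [1,4], [2,3], [2,4], [3,4]
  2-simplices (5): [0,1,4], [0,2,3], [0,3,4], [1,2,3], [1,2,4]

giving chain groups C_0 ≅ Z^5, C_1 ≅ Z^10, C_2 ≅ Z^5.

Boundary ∂_1: C_1 → C_0 maps an edge to its endpoints' difference, ∂[p,q] = q − p. For instance
  ∂[2,4] = [4] − [2].
As a 5×10 matrix over Z this has rank 4, with invariant factors (1,1,1,1).

Boundary ∂_2: C_2 → C_1 maps a triangle to the signed sum of its edges. For instance
  ∂[0,3,4] = [3,4] − [0,4] + [0,3],
  ∂[0,1,4] = [1,4] − [0,4] + [0,1].
As a 10×5 matrix over Z this has rank 5, with invariant factors (1,1,1,1,1).

From H_k ≅ ker(∂_k) / im(∂_{k+1}) we obtain:

  H_1: rank ker ∂_1 − rank ∂_2 = (10 − 4) − 5 = 1, and the invariant factors of ∂_2 are all 1, so H_1 = Z.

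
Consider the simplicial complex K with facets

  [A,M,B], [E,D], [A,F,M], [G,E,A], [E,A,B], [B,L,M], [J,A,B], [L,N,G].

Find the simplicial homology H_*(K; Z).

H_0 ≅ Z,  H_1 ≅ Z,  H_2 = 0.

K has 10 vertices, 17 edges, 7 triangles.
rank ∂_0 = 0, rank ∂_1 = 9 ⇒ b_0 = 10 − 0 − 9 = 1; all invariant factors of ∂_1 are 1 so no torsion. So H_0 ≅ Z.
rank ∂_1 = 9, rank ∂_2 = 7 ⇒ b_1 = 17 − 9 − 7 = 1; all invariant factors of ∂_2 are 1 so no torsion. So H_1 ≅ Z.
rank ∂_2 = 7, rank ∂_3 = 0 ⇒ b_2 = 7 − 7 − 0 = 0. So H_2 ≅ 0.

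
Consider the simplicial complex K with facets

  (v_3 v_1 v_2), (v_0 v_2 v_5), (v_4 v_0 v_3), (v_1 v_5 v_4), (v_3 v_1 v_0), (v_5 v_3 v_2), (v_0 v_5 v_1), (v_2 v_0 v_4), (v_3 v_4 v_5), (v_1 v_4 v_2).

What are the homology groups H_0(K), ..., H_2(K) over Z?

H_0 = Z,  H_1 = Z/2,  H_2 = 0.

Fix the vertex order v_0 < v_1 < v_2 < v_3 < v_4 < v_5 and write every simplex with vertices in increasing order. Then dim K = 2 and the simplices of K are:

  0-simplices (6): [v_0], [v_1], [v_2], [v_3], [v_4], [v_5]
  1-simplices (15): (15 of them)
  2-simplices (10): [v_0,v_1,v_3], [v_0,v_1,v_5], [v_0,v_2,v_4], [v_0,v_2,v_5], [v_0,v_3,v_4], [v_1,v_2,v_3], [v_1,v_2,v_4], [v_1,v_4,v_5], [v_2,v_3,v_5], [v_3,v_4,v_5]

so the chain groups are C_0 ≅ Z^6, C_1 ≅ Z^15, C_2 ≅ Z^10.

The boundary map ∂_1: C_1 → C_0 is given by ∂[p,q] = [q] − [p]. For instance
  ∂[v_1,v_3] = [v_3] − [v_1].
The 6×15 boundary matrix has rank 5 and Smith normal form diag(1,1,1,1,1).

The boundary map ∂_2: C_2 → C_1 sends each 2-simplex [p,q,r] to [q,r] − [p,r] + [p,q]. For instance
  ∂[v_1,v_2,v_4] = [v_2,v_4] − [v_1,v_4] + [v_1,v_2],
  ∂[v_1,v_4,v_5] = [v_4,v_5] − [v_1,v_5] + [v_1,v_4].
The 15×10 boundary matrix has rank 10 and Smith normal form diag(1,1,1,1,1,1,1,1,1,2).

From H_k ≅ ker(∂_k) / im(∂_{k+1}) we obtain:

  H_0: rank C_0 − rank ∂_1 = 6 − 5 = 1, and the invariant factors of ∂_1 are all 1, so H_0 ≅ Z.
  H_1: rank ker ∂_1 − rank ∂_2 = (15 − 5) − 10 = 0, and ∂_2 has invariant factor 2 > 1, so H_1 ≅ Z/2.
  H_2: rank ker ∂_2 − rank ∂_3 = (10 − 10) − 0 = 0, and there is no ∂_3, so H_2 ≅ 0.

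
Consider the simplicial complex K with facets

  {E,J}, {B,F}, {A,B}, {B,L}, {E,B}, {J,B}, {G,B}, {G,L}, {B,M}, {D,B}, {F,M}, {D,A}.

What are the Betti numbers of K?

Fix the vertex order A < B < D < E < F < G < J < L < M and write every simplex with vertices in increasing order. Then dim K = 1 and the simplices of K are:

  0-simplices (9): A, B, D, E, F, G, J, L, M
  1-simplices (12): AB, AD, BD, BE, BF, BG, BJ, BL, BM, EJ, FM, GL

Hence C_0 ≅ Z^9, C_1 ≅ Z^12.

The boundary map ∂_1: C_1 → C_0 is given by ∂[p,q] = [q] − [p]. For instance
  ∂GL = L − G.
This gives a 9×12 integer matrix of rank 8; reducing to Smith normal form yields diagonal entries (1,1,1,1,1,1,1,1).

Reading off H_k = ker ∂_k / im ∂_{k+1}:

  H_0: rank C_0 − rank ∂_1 = 9 − 8 = 1, and the invariant factors of ∂_1 are all 1, so H_0 ≅ Z.
  H_1: rank ker ∂_1 − rank ∂_2 = (12 − 8) − 0 = 4, and there is no ∂_2, so H_1 ≅ Z^4.

(K is a triangulation of a wedge of 4 circles.)

Hence the Betti numbers are b_0 = 1, b_1 = 4.

b_0 = 1, b_1 = 4.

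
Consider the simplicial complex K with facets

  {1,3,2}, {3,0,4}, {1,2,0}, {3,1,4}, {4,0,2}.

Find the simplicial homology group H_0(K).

Fix the vertex order 0 < 1 < 2 < 3 < 4 and write every simplex with vertices in increasing order. Then dim K = 2 and the simplices of K are:

  0-simplices (5): [0], [1], [2], [3], [4]
  1-simplices (10): [0,1], [0,2], [0,3], [0,4], [1,2], [1,3], [1,4], [2,3], [2,4], [3,4]
  2-simplices (5): [0,1,2], [0,2,4], [0,3,4], [1,2,3], [1,3,4]

giving chain groups C_0 ≅ Z^5, C_1 ≅ Z^10, C_2 ≅ Z^5.

The boundary map ∂_1: C_1 → C_0 sends each edge [p,q] (with p < q) to q − p. For instance
  ∂[1,4] = [4] − [1].
The resulting 5×10 matrix has rank 4, and its Smith normal form has invariant factors (1,1,1,1).

∂_2: C_2 → C_1 maps a triangle to the signed sum of its edges. For instance
  ∂[1,2,3] = [2,3] − [1,3] + [1,2],
  ∂[0,2,4] = [2,4] − [0,4] + [0,2].
The resulting 10×5 matrix has rank 5, and its Smith normal form has invariant factors (1,1,1,1,1).

Reading off H_k = ker ∂_k / im ∂_{k+1}:

  H_0: rank C_0 − rank ∂_1 = 5 − 4 = 1, and the invariant factors of ∂_1 are all 1, so H_0 = Z.

H_0 = Z.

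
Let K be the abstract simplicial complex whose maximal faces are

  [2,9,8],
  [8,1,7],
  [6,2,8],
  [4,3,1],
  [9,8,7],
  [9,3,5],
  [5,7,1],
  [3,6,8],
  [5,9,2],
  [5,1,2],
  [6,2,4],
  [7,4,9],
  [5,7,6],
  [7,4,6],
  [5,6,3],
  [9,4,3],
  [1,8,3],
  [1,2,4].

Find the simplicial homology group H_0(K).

H_0 ≅ Z.

We work with the vertex ordering 1 < 2 < 3 < 4 < 5 < 6 < 7 < 8 < 9. The simplices of K, each written with vertices in increasing order, are:

  0-simplices (9): [1], [2], [3], [4], [5], [6], [7], [8], [9]
  1-simplices (27): (27 of them)
  2-simplices (18): [1,2,4], [1,2,5], [1,3,4], [1,3,8], [1,5,7], [1,7,8], [2,4,6], [2,5,9], [2,6,8], [2,8,9], [3,4,9], [3,5,6], [3,5,9], [3,6,8], [4,6,7], [4,7,9], [5,6,7], [7,8,9]

giving chain groups C_0 ≅ Z^9, C_1 ≅ Z^27, C_2 ≅ Z^18.

Boundary ∂_1: C_1 → C_0 sends each edge [p,q] (with p < q) to q − p.
As a 9×27 matrix over Z this has rank 8, with invariant factors (1,1,1,1,1,1,1,1).

Boundary ∂_2: C_2 → C_1 sends each 2-simplex [p,q,r] to [q,r] − [p,r] + [p,q]. For instance
  ∂[3,6,8] = [6,8] − [3,8] + [3,6],
  ∂[2,5,9] = [5,9] − [2,9] + [2,5].
As a 27×18 matrix over Z this has rank 17, with invariant factors (1,1,1,1,1,1,1,1,1,1,1,1,1,1,1,1,1).

Reading off H_k = ker ∂_k / im ∂_{k+1}:

  H_0: rank C_0 − rank ∂_1 = 9 − 8 = 1, and the invariant factors of ∂_1 are all 1, so H_0 = Z.

(K is a triangulation of the torus T^2.)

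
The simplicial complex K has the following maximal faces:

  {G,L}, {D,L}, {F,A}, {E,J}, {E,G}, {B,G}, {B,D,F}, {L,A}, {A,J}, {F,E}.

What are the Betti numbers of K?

b_0 = 1, b_1 = 4, b_2 = 0.

Order the vertices as A < B < D < E < F < G < J < L. Listing each simplex with vertices in this order, K has dimension 2 with simplices:

  0-simplices (8): A, B, D, E, F, G, J, L
  1-simplices (12): AF, AJ, AL, BD, BF, BG, DF, DL, EF, EG, EJ, GL
  2-simplices (1): BDF

giving chain groups C_0 ≅ Z^8, C_1 ≅ Z^12, C_2 ≅ Z^1.

Boundary ∂_1: C_1 → C_0 sends each edge [p,q] (with p < q) to q − p.
As a 8×12 matrix over Z this has rank 7, with invariant factors (1,1,1,1,1,1,1).

∂_2: C_2 → C_1 maps a triangle to the signed sum of its edges. For instance
  ∂BDF = DF − BF + BD.
The 12×1 boundary matrix has rank 1 and Smith normal form diag(1).

Now H_k = ker ∂_k / im ∂_{k+1}, so:

  H_0: rank C_0 − rank ∂_1 = 8 − 7 = 1, and the invariant factors of ∂_1 are all 1, so H_0 ≅ Z.
  H_1: rank ker ∂_1 − rank ∂_2 = (12 − 7) − 1 = 4, and the invariant factors of ∂_2 are all 1, so H_1 ≅ Z^4.
  H_2: rank ker ∂_2 − rank ∂_3 = (1 − 1) − 0 = 0, and there is no ∂_3, so H_2 ≅ 0.

As a check, the Euler characteristic is 8 − 12 + 1 = -3, which agrees with 1 − 4 + 0 = -3.

Hence the Betti numbers are b_0 = 1, b_1 = 4, b_2 = 0.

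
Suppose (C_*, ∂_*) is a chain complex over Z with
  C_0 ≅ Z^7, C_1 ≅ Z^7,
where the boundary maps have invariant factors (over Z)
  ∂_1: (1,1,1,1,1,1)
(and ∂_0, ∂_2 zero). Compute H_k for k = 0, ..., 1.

H_0: b_0 = 7 − 0 − 6 = 1; torsion from ∂_1 factors > 1: none. So H_0 ≅ Z.
H_1: b_1 = 7 − 6 − 0 = 1; torsion from ∂_2 factors > 1: none. So H_1 ≅ Z.

H_0 ≅ Z,  H_1 ≅ Z.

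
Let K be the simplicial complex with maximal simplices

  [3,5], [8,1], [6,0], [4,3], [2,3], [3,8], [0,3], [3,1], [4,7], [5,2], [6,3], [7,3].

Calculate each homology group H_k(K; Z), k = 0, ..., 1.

H_0 = Z,  H_1 = Z^4.

Take the total order 0 < 1 < 2 < 3 < 4 < 5 < 6 < 7 < 8 on the vertex set. Then K (dimension 1) consists of the simplices:

  0-simplices (9): [0], [1], [2], [3], [4], [5], [6], [7], [8]
  1-simplices (12): [0,3], [0,6], [1,3], [1,8], [2,3], [2,5], [3,4], [3,5], [3,6], [3,7], [3,8], [4,7]

Hence C_0 ≅ Z^9, C_1 ≅ Z^12.

Boundary ∂_1: C_1 → C_0 sends each edge [p,q] (with p < q) to q − p.
The 9×12 boundary matrix has rank 8 and Smith normal form diag(1,1,1,1,1,1,1,1).

From H_k ≅ ker(∂_k) / im(∂_{k+1}) we obtain:

  H_0: rank C_0 − rank ∂_1 = 9 − 8 = 1, and the invariant factors of ∂_1 are all 1, so H_0 = Z.
  H_1: rank ker ∂_1 − rank ∂_2 = (12 − 8) − 0 = 4, and there is no ∂_2, so H_1 = Z^4.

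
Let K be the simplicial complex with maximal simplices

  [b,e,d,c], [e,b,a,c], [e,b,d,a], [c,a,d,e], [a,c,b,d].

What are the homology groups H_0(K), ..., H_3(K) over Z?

H_0 ≅ Z,  H_1 = 0,  H_2 = 0,  H_3 ≅ Z.

K has 5 vertices, 10 edges, 10 triangles, 5 3-simplices.
rank ∂_0 = 0, rank ∂_1 = 4 ⇒ b_0 = 5 − 0 − 4 = 1; all invariant factors of ∂_1 are 1 so no torsion. So H_0 = Z.
rank ∂_1 = 4, rank ∂_2 = 6 ⇒ b_1 = 10 − 4 − 6 = 0; all invariant factors of ∂_2 are 1 so no torsion. So H_1 = 0.
rank ∂_2 = 6, rank ∂_3 = 4 ⇒ b_2 = 10 − 6 − 4 = 0; all invariant factors of ∂_3 are 1 so no torsion. So H_2 = 0.
rank ∂_3 = 4, rank ∂_4 = 0 ⇒ b_3 = 5 − 4 − 0 = 1. So H_3 = Z.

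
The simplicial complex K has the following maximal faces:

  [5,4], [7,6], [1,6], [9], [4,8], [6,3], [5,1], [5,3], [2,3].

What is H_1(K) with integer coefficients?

Order the vertices as 1 < 2 < 3 < 4 < 5 < 6 < 7 < 8 < 9. Listing each simplex with vertices in this order, K has dimension 1 with simplices:

  0-simplices (9): [1], [2], [3], [4], [5], [6], [7], [8], [9]
  1-simplices (8): [1,5], [1,6], [2,3], [3,5], [3,6], [4,5], [4,8], [6,7]

so the chain groups are C_0 ≅ Z^9, C_1 ≅ Z^8.

Boundary ∂_1: C_1 → C_0 maps an edge to its endpoints' difference, ∂[p,q] = q − p. For instance
  ∂[1,5] = [5] − [1].
The 9×8 boundary matrix has rank 7 and Smith normal form diag(1,1,1,1,1,1,1).

From H_k ≅ ker(∂_k) / im(∂_{k+1}) we obtain:

  H_1: rank ker ∂_1 − rank ∂_2 = (8 − 7) − 0 = 1, and there is no ∂_2, so H_1 ≅ Z.

H_1 ≅ Z.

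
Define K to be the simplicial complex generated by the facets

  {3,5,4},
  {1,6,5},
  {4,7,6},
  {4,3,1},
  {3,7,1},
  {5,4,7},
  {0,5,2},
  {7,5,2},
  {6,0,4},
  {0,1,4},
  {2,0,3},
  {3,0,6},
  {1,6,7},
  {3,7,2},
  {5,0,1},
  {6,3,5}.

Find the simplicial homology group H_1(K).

H_1 = Z^2.

Fix the vertex order 0 < 1 < 2 < 3 < 4 < 5 < 6 < 7 and write every simplex with vertices in increasing order. Then dim K = 2 and the simplices of K are:

  0-simplices (8): [0], [1], [2], [3], [4], [5], [6], [7]
  1-simplices (24): (24 of them)
  2-simplices (16): [0,1,4], [0,1,5], [0,2,3], [0,2,5], [0,3,6], [0,4,6], [1,3,4], [1,3,7], [1,5,6], [1,6,7], [2,3,7], [2,5,7], [3,4,5], [3,5,6], [4,5,7], [4,6,7]

so the chain groups are C_0 ≅ Z^8, C_1 ≅ Z^24, C_2 ≅ Z^16.

Boundary ∂_1: C_1 → C_0 maps an edge to its endpoints' difference, ∂[p,q] = q − p.
The resulting 8×24 matrix has rank 7, and its Smith normal form has invariant factors (1,1,1,1,1,1,1).

The boundary map ∂_2: C_2 → C_1 sends each 2-simplex [p,q,r] to [q,r] − [p,r] + [p,q]. For instance
  ∂[1,3,4] = [3,4] − [1,4] + [1,3],
  ∂[1,3,7] = [3,7] − [1,7] + [1,3].
This gives a 24×16 integer matrix of rank 15; reducing to Smith normal form yields diagonal entries (1,1,1,1,1,1,1,1,1,1,1,1,1,1,1).

From H_k ≅ ker(∂_k) / im(∂_{k+1}) we obtain:

  H_1: rank ker ∂_1 − rank ∂_2 = (24 − 7) − 15 = 2, and the invariant factors of ∂_2 are all 1, so H_1 = Z^2.

(K is a triangulation of the torus T^2.)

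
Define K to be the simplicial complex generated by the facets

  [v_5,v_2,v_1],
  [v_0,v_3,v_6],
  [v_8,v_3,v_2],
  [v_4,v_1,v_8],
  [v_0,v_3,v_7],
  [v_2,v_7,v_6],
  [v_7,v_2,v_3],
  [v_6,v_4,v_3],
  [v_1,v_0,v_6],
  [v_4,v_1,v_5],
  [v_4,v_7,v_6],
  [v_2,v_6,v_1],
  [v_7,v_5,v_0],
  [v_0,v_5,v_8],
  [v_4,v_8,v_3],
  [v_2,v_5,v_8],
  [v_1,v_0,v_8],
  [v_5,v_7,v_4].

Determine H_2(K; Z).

H_2 = 0.

Fix the vertex order v_0 < v_1 < v_2 < v_3 < v_4 < v_5 < v_6 < v_7 < v_8 and write every simplex with vertices in increasing order. Then dim K = 2 and the simplices of K are:

  0-simplices (9): [v_0], [v_1], [v_2], [v_3], [v_4], [v_5], [v_6], [v_7], [v_8]
  1-simplices (27): (27 of them)
  2-simplices (18): (18 of them)

Hence C_0 ≅ Z^9, C_1 ≅ Z^27, C_2 ≅ Z^18.

∂_1: C_1 → C_0 maps an edge to its endpoints' difference, ∂[p,q] = q − p. For instance
  ∂[v_1,v_2] = [v_2] − [v_1].
The resulting 9×27 matrix has rank 8, and its Smith normal form has invariant factors (1,1,1,1,1,1,1,1).

Boundary ∂_2: C_2 → C_1 maps a triangle to the signed sum of its edges. For instance
  ∂[v_1,v_2,v_6] = [v_2,v_6] − [v_1,v_6] + [v_1,v_2],
  ∂[v_3,v_4,v_8] = [v_4,v_8] − [v_3,v_8] + [v_3,v_4].
This gives a 27×18 integer matrix of rank 18; reducing to Smith normal form yields diagonal entries (1,1,1,1,1,1,1,1,1,1,1,1,1,1,1,1,1,2).

Computing H_k = (kernel of ∂_k) / (image of ∂_{k+1}):

  H_2: rank ker ∂_2 − rank ∂_3 = (18 − 18) − 0 = 0, and there is no ∂_3, so H_2 ≅ 0.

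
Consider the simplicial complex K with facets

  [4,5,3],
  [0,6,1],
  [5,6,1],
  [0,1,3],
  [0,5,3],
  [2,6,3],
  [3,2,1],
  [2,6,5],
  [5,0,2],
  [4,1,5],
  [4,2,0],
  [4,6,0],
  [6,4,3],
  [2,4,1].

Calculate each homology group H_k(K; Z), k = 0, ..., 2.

Fix the vertex order 0 < 1 < 2 < 3 < 4 < 5 < 6 and write every simplex with vertices in increasing order. Then dim K = 2 and the simplices of K are:

  0-simplices (7): [0], [1], [2], [3], [4], [5], [6]
  1-simplices (21): [0,1], [0,2], [0,3], [0,4], [0,5], [0,6], [1,2], [1,3], [1,4], [1,5], [1,6], [2,3], [2,4], [2,5], [2,6], [3,4], [3,5], [3,6], [4,5], [4,6], [5,6]
  2-simplices (14): [0,1,3], [0,1,6], [0,2,4], [0,2,5], [0,3,5], [0,4,6], [1,2,3], [1,2,4], [1,4,5], [1,5,6], [2,3,6], [2,5,6], [3,4,5], [3,4,6]

giving chain groups C_0 ≅ Z^7, C_1 ≅ Z^21, C_2 ≅ Z^14.

Boundary ∂_1: C_1 → C_0 maps an edge to its endpoints' difference, ∂[p,q] = q − p.
This gives a 7×21 integer matrix of rank 6; reducing to Smith normal form yields diagonal entries (1,1,1,1,1,1).

The boundary map ∂_2: C_2 → C_1 sends each 2-simplex [p,q,r] to [q,r] − [p,r] + [p,q]. For instance
  ∂[1,5,6] = [5,6] − [1,6] + [1,5],
  ∂[2,5,6] = [5,6] − [2,6] + [2,5].
The 21×14 boundary matrix has rank 13 and Smith normal form diag(1,1,1,1,1,1,1,1,1,1,1,1,1).

Computing H_k = (kernel of ∂_k) / (image of ∂_{k+1}):

  H_0: rank C_0 − rank ∂_1 = 7 − 6 = 1, and the invariant factors of ∂_1 are all 1, so H_0 ≅ Z.
  H_1: rank ker ∂_1 − rank ∂_2 = (21 − 6) − 13 = 2, and the invariant factors of ∂_2 are all 1, so H_1 ≅ Z^2.
  H_2: rank ker ∂_2 − rank ∂_3 = (14 − 13) − 0 = 1, and there is no ∂_3, so H_2 ≅ Z.

As a check, the Euler characteristic is 7 − 21 + 14 = 0, which agrees with 1 − 2 + 1 = 0.
(K is a triangulation of the torus T^2.)

H_0 ≅ Z,  H_1 ≅ Z^2,  H_2 ≅ Z.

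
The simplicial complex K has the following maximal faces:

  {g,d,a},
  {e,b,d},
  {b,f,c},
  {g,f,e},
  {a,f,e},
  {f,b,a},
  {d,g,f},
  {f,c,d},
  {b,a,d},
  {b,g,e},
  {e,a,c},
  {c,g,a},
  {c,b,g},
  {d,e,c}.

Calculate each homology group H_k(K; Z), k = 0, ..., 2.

H_0 = Z,  H_1 = Z^2,  H_2 = Z.

Take the total order a < b < c < d < e < f < g on the vertex set. Then K (dimension 2) consists of the simplices:

  0-simplices (7): a, b, c, d, e, f, g
  1-simplices (21): ab, ac, ad, ae, af, ag, bc, bd, be, bf, bg, cd, ce, cf, cg, de, df, dg, ef, eg, fg
  2-simplices (14): abd, abf, ace, acg, adg, aef, bcf, bcg, bde, beg, cde, cdf, dfg, efg

so the chain groups are C_0 ≅ Z^7, C_1 ≅ Z^21, C_2 ≅ Z^14.

∂_1: C_1 → C_0 is given by ∂[p,q] = [q] − [p]. For instance
  ∂cg = g − c.
As a 7×21 matrix over Z this has rank 6, with invariant factors (1,1,1,1,1,1).

The boundary map ∂_2: C_2 → C_1 sends each 2-simplex [p,q,r] to [q,r] − [p,r] + [p,q]. For instance
  ∂abd = bd − ad + ab,
  ∂adg = dg − ag + ad.
The 21×14 boundary matrix has rank 13 and Smith normal form diag(1,1,1,1,1,1,1,1,1,1,1,1,1).

Now H_k = ker ∂_k / im ∂_{k+1}, so:

  H_0: rank C_0 − rank ∂_1 = 7 − 6 = 1, and the invariant factors of ∂_1 are all 1, so H_0 = Z.
  H_1: rank ker ∂_1 − rank ∂_2 = (21 − 6) − 13 = 2, and the invariant factors of ∂_2 are all 1, so H_1 = Z^2.
  H_2: rank ker ∂_2 − rank ∂_3 = (14 − 13) − 0 = 1, and there is no ∂_3, so H_2 = Z.

(K is a triangulation of the torus T^2.)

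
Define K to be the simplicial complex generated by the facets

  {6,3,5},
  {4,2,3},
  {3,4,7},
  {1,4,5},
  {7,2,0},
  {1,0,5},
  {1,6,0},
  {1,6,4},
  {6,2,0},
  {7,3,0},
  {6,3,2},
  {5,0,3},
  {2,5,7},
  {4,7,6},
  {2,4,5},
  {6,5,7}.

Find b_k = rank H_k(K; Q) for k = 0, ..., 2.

b_0 = 1, b_1 = 2, b_2 = 1.

K has 8 vertices, 24 edges, 16 triangles.
rank ∂_0 = 0, rank ∂_1 = 7 ⇒ b_0 = 8 − 0 − 7 = 1; all invariant factors of ∂_1 are 1 so no torsion. So H_0 = Z.
rank ∂_1 = 7, rank ∂_2 = 15 ⇒ b_1 = 24 − 7 − 15 = 2; all invariant factors of ∂_2 are 1 so no torsion. So H_1 = Z^2.
rank ∂_2 = 15, rank ∂_3 = 0 ⇒ b_2 = 16 − 15 − 0 = 1. So H_2 = Z.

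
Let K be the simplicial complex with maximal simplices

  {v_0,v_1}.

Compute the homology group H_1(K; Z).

Fix the vertex order v_0 < v_1 and write every simplex with vertices in increasing order. Then dim K = 1 and the simplices of K are:

  0-simplices (2): [v_0], [v_1]
  1-simplices (1): [v_0,v_1]

so the chain groups are C_0 ≅ Z^2, C_1 ≅ Z^1.

The boundary map ∂_1: C_1 → C_0 maps an edge to its endpoints' difference, ∂[p,q] = q − p. For instance
  ∂[v_0,v_1] = [v_1] − [v_0].
The 2×1 boundary matrix has rank 1 and Smith normal form diag(1).

Now H_k = ker ∂_k / im ∂_{k+1}, so:

  H_1: rank ker ∂_1 − rank ∂_2 = (1 − 1) − 0 = 0, and there is no ∂_2, so H_1 = 0.

H_1 ≅ 0.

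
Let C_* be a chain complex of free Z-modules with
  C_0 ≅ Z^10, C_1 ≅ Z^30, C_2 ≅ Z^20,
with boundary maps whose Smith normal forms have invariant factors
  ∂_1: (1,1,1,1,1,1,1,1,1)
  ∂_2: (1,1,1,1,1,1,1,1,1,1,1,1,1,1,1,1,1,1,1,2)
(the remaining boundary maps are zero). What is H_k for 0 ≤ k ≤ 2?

H_0 ≅ Z,  H_1 ≅ Z ⊕ Z/2Z,  H_2 = 0.

H_0: b_0 = 10 − 0 − 9 = 1; torsion from ∂_1 factors > 1: none. So H_0 ≅ Z.
H_1: b_1 = 30 − 9 − 20 = 1; torsion from ∂_2 factors > 1: [2]. So H_1 ≅ Z ⊕ Z/2Z.
H_2: b_2 = 20 − 20 − 0 = 0; torsion from ∂_3 factors > 1: none. So H_2 ≅ 0.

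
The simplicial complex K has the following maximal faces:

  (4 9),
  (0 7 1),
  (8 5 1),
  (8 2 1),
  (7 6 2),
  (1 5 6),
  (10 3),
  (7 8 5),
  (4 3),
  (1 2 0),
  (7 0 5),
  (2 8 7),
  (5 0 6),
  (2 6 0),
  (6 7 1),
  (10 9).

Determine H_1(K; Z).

H_1 = Z × Z/2.

Take the total order 0 < 1 < 2 < 3 < 4 < 5 < 6 < 7 < 8 < 9 < 10 on the vertex set. Then K (dimension 2) consists of the simplices:

  0-simplices (11): [0], [1], [2], [3], [4], [5], [6], [7], [8], [9], [10]
  1-simplices (22): [0,1], [0,2], [0,5], [0,6], [0,7], [1,2], [1,5], [1,6], [1,7], [1,8], [2,6], [2,7], [2,8], [3,4], [3,10], [4,9], [5,6], [5,7], [5,8], [6,7], [7,8], [9,10]
  2-simplices (12): [0,1,2], [0,1,7], [0,2,6], [0,5,6], [0,5,7], [1,2,8], [1,5,6], [1,5,8], [1,6,7], [2,6,7], [2,7,8], [5,7,8]

giving chain groups C_0 ≅ Z^11, C_1 ≅ Z^22, C_2 ≅ Z^12.

∂_1: C_1 → C_0 is given by ∂[p,q] = [q] − [p].
The 11×22 boundary matrix has rank 9 and Smith normal form diag(1,1,1,1,1,1,1,1,1).

∂_2: C_2 → C_1 acts by ∂[p,q,r] = [q,r] − [p,r] + [p,q]. For instance
  ∂[0,5,7] = [5,7] − [0,7] + [0,5],
  ∂[1,5,8] = [5,8] − [1,8] + [1,5].
This gives a 22×12 integer matrix of rank 12; reducing to Smith normal form yields diagonal entries (1,1,1,1,1,1,1,1,1,1,1,2).

Computing H_k = (kernel of ∂_k) / (image of ∂_{k+1}):

  H_1: rank ker ∂_1 − rank ∂_2 = (22 − 9) − 12 = 1, and ∂_2 has invariant factor 2 > 1, so H_1 ≅ Z × Z/2.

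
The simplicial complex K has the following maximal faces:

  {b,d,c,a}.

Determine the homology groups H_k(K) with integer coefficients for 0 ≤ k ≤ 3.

Take the total order a < b < c < d on the vertex set. Then K (dimension 3) consists of the simplices:

  0-simplices (4): a, b, c, d
  1-simplices (6): ab, ac, ad, bc, bd, cd
  2-simplices (4): abc, abd, acd, bcd
  3-simplices (1): abcd

so the chain groups are C_0 ≅ Z^4, C_1 ≅ Z^6, C_2 ≅ Z^4, C_3 ≅ Z^1.

Boundary ∂_1: C_1 → C_0 maps an edge to its endpoints' difference, ∂[p,q] = q − p.
The resulting 4×6 matrix has rank 3, and its Smith normal form has invariant factors (1,1,1).

Boundary ∂_2: C_2 → C_1 acts by ∂[p,q,r] = [q,r] − [p,r] + [p,q]. For instance
  ∂abc = bc − ac + ab,
  ∂bcd = cd − bd + bc.
As a 6×4 matrix over Z this has rank 3, with invariant factors (1,1,1).

The boundary map ∂_3: C_3 → C_2 sends each 3-simplex σ to the alternating sum Σ_i (−1)^i (σ with its i-th vertex removed). For instance
  ∂abcd = bcd − acd + abd − abc.
As a 4×1 matrix over Z this has rank 1, with invariant factors (1).

Computing H_k = (kernel of ∂_k) / (image of ∂_{k+1}):

  H_0: rank C_0 − rank ∂_1 = 4 − 3 = 1, and the invariant factors of ∂_1 are all 1, so H_0 ≅ Z.
  H_1: rank ker ∂_1 − rank ∂_2 = (6 − 3) − 3 = 0, and the invariant factors of ∂_2 are all 1, so H_1 ≅ 0.
  H_2: rank ker ∂_2 − rank ∂_3 = (4 − 3) − 1 = 0, and the invariant factors of ∂_3 are all 1, so H_2 ≅ 0.
  H_3: rank ker ∂_3 − rank ∂_4 = (1 − 1) − 0 = 0, and there is no ∂_4, so H_3 ≅ 0.

As a check, the Euler characteristic is 4 − 6 + 4 − 1 = 1, which agrees with 1 − 0 + 0 − 0 = 1.

H_0 ≅ Z,  H_1 = 0,  H_2 = 0,  H_3 = 0.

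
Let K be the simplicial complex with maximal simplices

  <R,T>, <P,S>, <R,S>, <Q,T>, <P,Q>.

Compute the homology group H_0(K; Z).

H_0 ≅ Z.

Order the vertices as P < Q < R < S < T. Listing each simplex with vertices in this order, K has dimension 1 with simplices:

  0-simplices (5): P, Q, R, S, T
  1-simplices (5): PQ, PS, QT, RS, RT

Hence C_0 ≅ Z^5, C_1 ≅ Z^5.

The boundary map ∂_1: C_1 → C_0 is given by ∂[p,q] = [q] − [p].
The 5×5 boundary matrix has rank 4 and Smith normal form diag(1,1,1,1).

Now H_k = ker ∂_k / im ∂_{k+1}, so:

  H_0: rank C_0 − rank ∂_1 = 5 − 4 = 1, and the invariant factors of ∂_1 are all 1, so H_0 ≅ Z.

(K is a triangulation of the circle S^1.)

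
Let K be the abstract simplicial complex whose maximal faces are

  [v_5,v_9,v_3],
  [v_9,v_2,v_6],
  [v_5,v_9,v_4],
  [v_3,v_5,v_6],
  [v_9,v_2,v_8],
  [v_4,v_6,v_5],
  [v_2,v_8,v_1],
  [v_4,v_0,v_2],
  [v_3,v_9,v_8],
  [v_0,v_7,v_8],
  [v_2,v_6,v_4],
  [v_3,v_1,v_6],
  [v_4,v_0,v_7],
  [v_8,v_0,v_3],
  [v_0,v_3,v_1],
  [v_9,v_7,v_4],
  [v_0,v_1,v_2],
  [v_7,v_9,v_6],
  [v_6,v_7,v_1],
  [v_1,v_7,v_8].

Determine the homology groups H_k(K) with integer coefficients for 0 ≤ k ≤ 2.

Order the vertices as v_0 < v_1 < v_2 < v_3 < v_4 < v_5 < v_6 < v_7 < v_8 < v_9. Listing each simplex with vertices in this order, K has dimension 2 with simplices:

  0-simplices (10): [v_0], [v_1], [v_2], [v_3], [v_4], [v_5], [v_6], [v_7], [v_8], [v_9]
  1-simplices (30): (30 of them)
  2-simplices (20): (20 of them)

Hence C_0 ≅ Z^10, C_1 ≅ Z^30, C_2 ≅ Z^20.

The boundary map ∂_1: C_1 → C_0 maps an edge to its endpoints' difference, ∂[p,q] = q − p.
This gives a 10×30 integer matrix of rank 9; reducing to Smith normal form yields diagonal entries (1,1,1,1,1,1,1,1,1).

∂_2: C_2 → C_1 sends each 2-simplex [p,q,r] to [q,r] − [p,r] + [p,q]. For instance
  ∂[v_1,v_7,v_8] = [v_7,v_8] − [v_1,v_8] + [v_1,v_7],
  ∂[v_4,v_5,v_9] = [v_5,v_9] − [v_4,v_9] + [v_4,v_5].
The 30×20 boundary matrix has rank 20 and Smith normal form diag(1,1,1,1,1,1,1,1,1,1,1,1,1,1,1,1,1,1,1,2).

From H_k ≅ ker(∂_k) / im(∂_{k+1}) we obtain:

  H_0: rank C_0 − rank ∂_1 = 10 − 9 = 1, and the invariant factors of ∂_1 are all 1, so H_0 = Z.
  H_1: rank ker ∂_1 − rank ∂_2 = (30 − 9) − 20 = 1, and ∂_2 has invariant factor 2 > 1, so H_1 = Z ⊕ Z/2.
  H_2: rank ker ∂_2 − rank ∂_3 = (20 − 20) − 0 = 0, and there is no ∂_3, so H_2 = 0.

H_0 = Z,  H_1 = Z ⊕ Z/2,  H_2 = 0.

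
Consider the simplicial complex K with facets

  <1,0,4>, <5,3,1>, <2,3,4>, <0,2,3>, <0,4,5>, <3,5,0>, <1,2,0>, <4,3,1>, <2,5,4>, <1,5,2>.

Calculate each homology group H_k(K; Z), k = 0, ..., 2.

H_0 = Z,  H_1 = Z/2Z,  H_2 = 0.

Fix the vertex order 0 < 1 < 2 < 3 < 4 < 5 and write every simplex with vertices in increasing order. Then dim K = 2 and the simplices of K are:

  0-simplices (6): [0], [1], [2], [3], [4], [5]
  1-simplices (15): [0,1], [0,2], [0,3], [0,4], [0,5], [1,2], [1,3], [1,4], [1,5], [2,3], [2,4], [2,5], [3,4], [3,5], [4,5]
  2-simplices (10): [0,1,2], [0,1,4], [0,2,3], [0,3,5], [0,4,5], [1,2,5], [1,3,4], [1,3,5], [2,3,4], [2,4,5]

giving chain groups C_0 ≅ Z^6, C_1 ≅ Z^15, C_2 ≅ Z^10.

Boundary ∂_1: C_1 → C_0 sends each edge [p,q] (with p < q) to q − p. For instance
  ∂[1,5] = [5] − [1].
As a 6×15 matrix over Z this has rank 5, with invariant factors (1,1,1,1,1).

Boundary ∂_2: C_2 → C_1 acts by ∂[p,q,r] = [q,r] − [p,r] + [p,q]. For instance
  ∂[0,3,5] = [3,5] − [0,5] + [0,3],
  ∂[0,1,4] = [1,4] − [0,4] + [0,1].
This gives a 15×10 integer matrix of rank 10; reducing to Smith normal form yields diagonal entries (1,1,1,1,1,1,1,1,1,2).

Reading off H_k = ker ∂_k / im ∂_{k+1}:

  H_0: rank C_0 − rank ∂_1 = 6 − 5 = 1, and the invariant factors of ∂_1 are all 1, so H_0 ≅ Z.
  H_1: rank ker ∂_1 − rank ∂_2 = (15 − 5) − 10 = 0, and ∂_2 has invariant factor 2 > 1, so H_1 ≅ Z/2Z.
  H_2: rank ker ∂_2 − rank ∂_3 = (10 − 10) − 0 = 0, and there is no ∂_3, so H_2 ≅ 0.

As a check, the Euler characteristic is 6 − 15 + 10 = 1, which agrees with 1 − 0 + 0 = 1.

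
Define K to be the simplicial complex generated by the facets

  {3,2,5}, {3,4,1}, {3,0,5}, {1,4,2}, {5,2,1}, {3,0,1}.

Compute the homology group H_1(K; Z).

H_1 = Z.

Order the vertices as 0 < 1 < 2 < 3 < 4 < 5. Listing each simplex with vertices in this order, K has dimension 2 with simplices:

  0-simplices (6): [0], [1], [2], [3], [4], [5]
  1-simplices (12): [0,1], [0,3], [0,5], [1,2], [1,3], [1,4], [1,5], [2,3], [2,4], [2,5], [3,4], [3,5]
  2-simplices (6): [0,1,3], [0,3,5], [1,2,4], [1,2,5], [1,3,4], [2,3,5]

giving chain groups C_0 ≅ Z^6, C_1 ≅ Z^12, C_2 ≅ Z^6.

Boundary ∂_1: C_1 → C_0 maps an edge to its endpoints' difference, ∂[p,q] = q − p. For instance
  ∂[0,5] = [5] − [0].
The 6×12 boundary matrix has rank 5 and Smith normal form diag(1,1,1,1,1).

∂_2: C_2 → C_1 acts by ∂[p,q,r] = [q,r] − [p,r] + [p,q]. For instance
  ∂[0,1,3] = [1,3] − [0,3] + [0,1],
  ∂[1,3,4] = [3,4] − [1,4] + [1,3].
The 12×6 boundary matrix has rank 6 and Smith normal form diag(1,1,1,1,1,1).

Computing H_k = (kernel of ∂_k) / (image of ∂_{k+1}):

  H_1: rank ker ∂_1 − rank ∂_2 = (12 − 5) − 6 = 1, and the invariant factors of ∂_2 are all 1, so H_1 ≅ Z.

(K is a triangulation of the cylinder S^1 x I.)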